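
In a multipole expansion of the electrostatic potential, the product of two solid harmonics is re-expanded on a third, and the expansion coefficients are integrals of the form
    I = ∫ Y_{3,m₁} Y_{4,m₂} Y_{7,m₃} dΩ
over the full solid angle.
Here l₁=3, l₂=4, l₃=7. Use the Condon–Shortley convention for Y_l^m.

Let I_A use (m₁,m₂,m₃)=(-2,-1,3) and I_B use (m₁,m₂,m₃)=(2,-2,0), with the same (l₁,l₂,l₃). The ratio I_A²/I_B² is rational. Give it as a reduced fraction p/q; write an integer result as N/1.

48/7

Shared (l₁,l₂,l₃)=(3,4,7): N and (l;000)² cancel in I_A²/I_B².
A: Δ = 0!·6!·8!/15! = 1/45045; Racah Σ t=0..0: t=0:+1/86400 = 1/86400; ⇒ 3j(3 4 7; -2 -1 3)² = 16/715, sgn +1
B: Δ = 0!·6!·8!/15! = 1/45045; Racah Σ t=0..0: t=0:+1/172800 = 1/172800; ⇒ 3j(3 4 7; 2 -2 0)² = 7/2145, sgn -1
I_A²/I_B² = (16/715)/(7/2145) = 48/7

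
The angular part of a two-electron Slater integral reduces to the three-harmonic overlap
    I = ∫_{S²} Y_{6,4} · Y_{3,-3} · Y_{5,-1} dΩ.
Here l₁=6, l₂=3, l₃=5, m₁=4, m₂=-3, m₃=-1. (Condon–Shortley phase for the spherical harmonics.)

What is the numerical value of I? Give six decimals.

m-sum 0 ✓  L=14 even ✓  3≤5≤9 ✓
Π(2lᵢ+1) = 13×7×11 = 1001
triangle coeff Δ(6,3,5) = 1/675675
Σ_t [1,3]: t=1:−1/8640 t=2:+1/2304 t=3:−1/8640 = 7/34560
(3j)²=7/429 [(6 3 5; 0 0 0)], sign=-1
Σ_t [0,0]: t=0:+1/69120 = 1/69120
(3j)²=4/143 [(6 3 5; 4 -3 -1)], sign=+1
⇒ 4πI² = 196/429
I = (-1)√(196/429/(4π)) = -0.19067531

-0.190675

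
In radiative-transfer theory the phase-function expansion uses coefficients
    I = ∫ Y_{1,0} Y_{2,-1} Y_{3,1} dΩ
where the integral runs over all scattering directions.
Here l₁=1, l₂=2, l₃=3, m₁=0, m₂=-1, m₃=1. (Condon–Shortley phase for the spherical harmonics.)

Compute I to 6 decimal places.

m-sum 0 ✓  L=6 even ✓  1≤3≤3 ✓
Π(2lᵢ+1) = 3×5×7 = 105
triangle coeff Δ(1,2,3) = 1/105
Σ_t [0,0]: t=0:+1/4 = 1/4
(3j)²=3/35 [(1 2 3; 0 0 0)], sign=-1
Σ_t [0,0]: t=0:+1/6 = 1/6
(3j)²=8/105 [(1 2 3; 0 -1 1)], sign=+1
⇒ 4πI² = 24/35
I = (-1)√(24/35/(4π)) = -0.23359668

-0.233597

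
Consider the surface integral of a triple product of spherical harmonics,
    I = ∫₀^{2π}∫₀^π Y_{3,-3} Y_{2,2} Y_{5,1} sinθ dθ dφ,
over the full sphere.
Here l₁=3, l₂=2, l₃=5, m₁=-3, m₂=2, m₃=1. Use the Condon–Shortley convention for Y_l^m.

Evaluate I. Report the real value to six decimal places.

-0.023961

m-sum 0 ✓  L=10 even ✓  1≤5≤5 ✓
Π(2lᵢ+1) = 7×5×11 = 385
triangle coeff Δ(3,2,5) = 1/2310
Σ_t [0,0]: t=0:+1/144 = 1/144
(3j)²=10/231 [(3 2 5; 0 0 0)], sign=-1
Σ_t [0,0]: t=0:+1/17280 = 1/17280
(3j)²=1/2310 [(3 2 5; -3 2 1)], sign=+1
⇒ 4πI² = 5/693
I = (-1)√(5/693/(4π)) = -0.02396147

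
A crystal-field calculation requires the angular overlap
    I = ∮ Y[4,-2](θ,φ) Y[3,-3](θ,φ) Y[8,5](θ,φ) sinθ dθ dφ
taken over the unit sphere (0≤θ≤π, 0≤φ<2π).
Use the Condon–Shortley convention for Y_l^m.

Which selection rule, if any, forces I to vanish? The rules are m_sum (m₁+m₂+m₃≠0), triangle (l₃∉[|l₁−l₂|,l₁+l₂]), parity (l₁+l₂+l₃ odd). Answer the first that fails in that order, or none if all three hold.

azimuthal sum: -2 − 3 + 5 = 0  ✓
1 ≤ 8 ≤ 7 (triangle on l)  ✗
L = 4 + 3 + 8 = 15 (odd)

triangle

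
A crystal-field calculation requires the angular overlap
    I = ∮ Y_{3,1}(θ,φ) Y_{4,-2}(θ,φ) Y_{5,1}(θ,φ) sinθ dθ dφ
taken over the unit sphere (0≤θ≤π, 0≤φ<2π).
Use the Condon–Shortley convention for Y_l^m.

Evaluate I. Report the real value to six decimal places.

0.106335

Rules hold: Σm=0, L=12 even, 1≤5≤7.
N = 7·9·11 = 693
Δ = 2!·4!·6!/13! = 1/180180
Racah Σ t=0..2: t=0:+1/576 t=1:−1/144 t=2:+1/576 = -1/288
⇒ 3j(3 4 5; 0 0 0)² = 20/1001, sgn +1
Racah Σ t=0..2: t=0:+1/384 t=1:−1/720 t=2:+1/34560 = 43/34560
⇒ 3j(3 4 5; 1 -2 1)² = 1849/180180, sgn +1
4πI² = N·(3j₀)²·(3jₘ)² = 1849/13013
I = +1·√(0.142089/4π) = 0.10633465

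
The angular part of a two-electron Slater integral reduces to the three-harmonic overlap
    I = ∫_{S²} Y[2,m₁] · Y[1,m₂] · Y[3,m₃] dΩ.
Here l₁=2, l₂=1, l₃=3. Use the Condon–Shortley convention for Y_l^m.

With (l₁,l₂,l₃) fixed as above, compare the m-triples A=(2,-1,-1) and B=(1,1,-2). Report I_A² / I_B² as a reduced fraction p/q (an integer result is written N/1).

Same 2,1,3: normalisation and zero-m 3j drop out of the ratio.
A: Δ: 0! 4! 2! / 7! → 1/105; sum: t=0:+1/48 = 1/48; 3j²(2 1 3; 2 -1 -1) = Δ·Π!·Σ² = 1/105  (sign +1)
B: Δ: 0! 4! 2! / 7! → 1/105; sum: t=0:+1/12 = 1/12; 3j²(2 1 3; 1 1 -2) = Δ·Π!·Σ² = 2/21  (sign -1)
I_A²/I_B² = (1/105)/(2/21) = 1/10

1/10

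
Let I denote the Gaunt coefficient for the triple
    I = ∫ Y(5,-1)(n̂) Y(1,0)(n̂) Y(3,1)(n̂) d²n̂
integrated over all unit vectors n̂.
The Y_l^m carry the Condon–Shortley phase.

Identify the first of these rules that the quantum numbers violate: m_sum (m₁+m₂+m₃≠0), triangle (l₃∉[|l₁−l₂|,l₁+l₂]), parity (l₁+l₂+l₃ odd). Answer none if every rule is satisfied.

triangle

azimuthal sum: -1 + 0 + 1 = 0  ✓
4 ≤ 3 ≤ 6 (triangle on l)  ✗
L = 5 + 1 + 3 = 9 (odd)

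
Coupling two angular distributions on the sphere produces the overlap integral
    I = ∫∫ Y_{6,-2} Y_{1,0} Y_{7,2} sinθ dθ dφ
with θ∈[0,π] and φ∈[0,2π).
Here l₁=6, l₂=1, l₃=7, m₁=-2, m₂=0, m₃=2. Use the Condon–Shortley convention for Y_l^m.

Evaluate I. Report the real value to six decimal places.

Checks pass: Σm=0; 14 even; l₃=7∈[5,7].
(2·6+1)(2·1+1)(2·7+1) = 585
Δ: 0! 12! 2! / 15! → 1/1365
sum: t=0:+1/518400 = 1/518400
3j²(6 1 7; 0 0 0) = Δ·Π!·Σ² = 7/195  (sign -1)
sum: t=0:+1/967680 = 1/967680
3j²(6 1 7; -2 0 2) = Δ·Π!·Σ² = 3/91  (sign -1)
combine: 4πI² = 585·7/195·3/91 = 9/13
take √, sign +1: I = 0.23471705

0.234717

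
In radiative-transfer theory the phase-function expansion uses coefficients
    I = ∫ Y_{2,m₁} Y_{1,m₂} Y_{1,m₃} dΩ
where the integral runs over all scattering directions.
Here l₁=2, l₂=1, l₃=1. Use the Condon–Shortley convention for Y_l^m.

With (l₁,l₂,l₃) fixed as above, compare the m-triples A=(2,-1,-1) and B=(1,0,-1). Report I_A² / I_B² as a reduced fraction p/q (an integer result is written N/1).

Same 2,1,1: normalisation and zero-m 3j drop out of the ratio.
A: Δ: 2! 2! 0! / 5! → 1/30; sum: t=0:+1/4 = 1/4; 3j²(2 1 1; 2 -1 -1) = Δ·Π!·Σ² = 1/5  (sign +1)
B: Δ: 2! 2! 0! / 5! → 1/30; sum: t=1:−1/2 = -1/2; 3j²(2 1 1; 1 0 -1) = Δ·Π!·Σ² = 1/10  (sign -1)
I_A²/I_B² = (1/5)/(1/10) = 2/1

2/1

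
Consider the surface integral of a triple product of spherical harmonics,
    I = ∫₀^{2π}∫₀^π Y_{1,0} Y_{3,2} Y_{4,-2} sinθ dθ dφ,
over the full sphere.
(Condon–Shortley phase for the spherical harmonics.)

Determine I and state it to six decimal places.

0.213244

m-sum 0 ✓  L=8 even ✓  2≤4≤4 ✓
Π(2lᵢ+1) = 3×7×9 = 189
triangle coeff Δ(1,3,4) = 1/252
Σ_t [0,0]: t=0:+1/36 = 1/36
(3j)²=4/63 [(1 3 4; 0 0 0)], sign=+1
Σ_t [0,0]: t=0:+1/120 = 1/120
(3j)²=1/21 [(1 3 4; 0 2 -2)], sign=+1
⇒ 4πI² = 4/7
I = (+1)√(4/7/(4π)) = 0.21324362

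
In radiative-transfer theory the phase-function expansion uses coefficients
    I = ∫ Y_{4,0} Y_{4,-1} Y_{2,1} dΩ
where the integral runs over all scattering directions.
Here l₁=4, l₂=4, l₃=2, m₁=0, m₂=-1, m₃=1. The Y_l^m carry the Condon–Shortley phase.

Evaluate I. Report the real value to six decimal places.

m-sum 0 ✓  L=10 even ✓  0≤2≤8 ✓
Π(2lᵢ+1) = 9×9×5 = 405
triangle coeff Δ(4,4,2) = 1/13860
Σ_t [2,4]: t=2:+1/192 t=3:−1/36 t=4:+1/192 = -5/288
(3j)²=20/693 [(4 4 2; 0 0 0)], sign=-1
Σ_t [2,3]: t=2:+1/96 t=3:−1/72 = -1/288
(3j)²=1/462 [(4 4 2; 0 -1 1)], sign=+1
⇒ 4πI² = 150/5929
I = (-1)√(150/5929/(4π)) = -0.04486937

-0.044869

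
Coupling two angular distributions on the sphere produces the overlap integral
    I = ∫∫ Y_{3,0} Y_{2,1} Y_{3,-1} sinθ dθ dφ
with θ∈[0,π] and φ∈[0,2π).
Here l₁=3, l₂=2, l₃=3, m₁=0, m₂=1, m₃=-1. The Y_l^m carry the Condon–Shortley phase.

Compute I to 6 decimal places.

-0.059471

m-sum 0 ✓  L=8 even ✓  1≤3≤5 ✓
Π(2lᵢ+1) = 7×5×7 = 245
triangle coeff Δ(3,2,3) = 1/3780
Σ_t [0,2]: t=0:+1/24 t=1:−1/4 t=2:+1/24 = -1/6
(3j)²=4/105 [(3 2 3; 0 0 0)], sign=+1
Σ_t [1,2]: t=1:−1/8 t=2:+1/12 = -1/24
(3j)²=1/210 [(3 2 3; 0 1 -1)], sign=-1
⇒ 4πI² = 2/45
I = (-1)√(2/45/(4π)) = -0.05947080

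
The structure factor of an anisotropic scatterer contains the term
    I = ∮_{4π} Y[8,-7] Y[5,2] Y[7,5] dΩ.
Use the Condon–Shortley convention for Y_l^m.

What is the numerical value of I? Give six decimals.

0.018143

Rules hold: Σm=0, L=20 even, 3≤7≤13.
N = 17·11·15 = 2805
Δ = 6!·10!·4!/21! = 1/814773960
Racah Σ t=1..5: t=1:−1/87091200 t=2:+1/4976640 t=3:−1/2073600 t=4:+1/4976640 t=5:−1/87091200 = -1/9676800
⇒ 3j(8 5 7; 0 0 0)² = 360/46189, sgn +1
Racah Σ t=5..6: t=5:−1/1741824000 t=6:+1/1567641600 = 1/15676416000
⇒ 3j(8 5 7; -7 2 5)² = 11/58140, sgn +1
4πI² = N·(3j₀)²·(3jₘ)² = 330/79781
I = +1·√(0.00413632/4π) = 0.01814272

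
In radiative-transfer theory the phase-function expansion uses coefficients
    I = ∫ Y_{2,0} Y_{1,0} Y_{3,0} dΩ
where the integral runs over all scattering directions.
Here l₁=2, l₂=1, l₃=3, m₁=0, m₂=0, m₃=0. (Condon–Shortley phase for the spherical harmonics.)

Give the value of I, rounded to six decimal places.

0.247767

Checks pass: Σm=0; 6 even; l₃=3∈[1,3].
(2·2+1)(2·1+1)(2·3+1) = 105
Δ: 0! 4! 2! / 7! → 1/105
sum: t=0:+1/4 = 1/4
3j²(2 1 3; 0 0 0) = Δ·Π!·Σ² = 3/35  (sign -1)
(m-triple is (0,0,0) — same symbol as above.)
combine: 4πI² = 105·3/35·3/35 = 27/35
take √, sign +1: I = 0.24776670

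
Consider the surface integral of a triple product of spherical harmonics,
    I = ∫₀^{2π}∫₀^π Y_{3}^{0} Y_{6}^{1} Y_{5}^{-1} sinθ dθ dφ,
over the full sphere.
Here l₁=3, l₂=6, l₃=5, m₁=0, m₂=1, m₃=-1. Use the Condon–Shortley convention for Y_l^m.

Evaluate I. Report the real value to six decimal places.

Checks pass: Σm=0; 14 even; l₃=5∈[3,9].
(2·3+1)(2·6+1)(2·5+1) = 1001
Δ: 4! 2! 8! / 15! → 1/675675
sum: t=1:−1/8640 t=2:+1/2304 t=3:−1/8640 = 7/34560
3j²(3 6 5; 0 0 0) = Δ·Π!·Σ² = 7/429  (sign -1)
sum: t=1:−1/17280 t=2:+1/2880 t=3:−1/6912 = 1/6912
3j²(3 6 5; 0 1 -1) = Δ·Π!·Σ² = 5/429  (sign +1)
combine: 4πI² = 1001·7/429·5/429 = 245/1287
take √, sign -1: I = -0.12308038

-0.123080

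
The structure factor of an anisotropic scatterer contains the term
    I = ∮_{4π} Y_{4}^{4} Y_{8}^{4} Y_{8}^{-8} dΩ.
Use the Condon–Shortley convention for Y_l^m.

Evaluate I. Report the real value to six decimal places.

0.034941

Rules hold: Σm=0, L=20 even, 4≤8≤12.
N = 9·17·17 = 2601
Δ = 4!·4!·12!/21! = 1/185175900
Racah Σ t=0..4: t=0:+1/557383680 t=1:−1/21772800 t=2:+1/8294400 t=3:−1/21772800 t=4:+1/557383680 = 1/30965760
⇒ 3j(4 8 8; 0 0 0)² = 36/4199, sgn +1
Racah Σ t=0..0: t=0:+1/275904921600 = 1/275904921600
⇒ 3j(4 8 8; 4 4 -8)² = 2/2907, sgn +1
4πI² = N·(3j₀)²·(3jₘ)² = 72/4693
I = +1·√(0.015342/4π) = 0.03494106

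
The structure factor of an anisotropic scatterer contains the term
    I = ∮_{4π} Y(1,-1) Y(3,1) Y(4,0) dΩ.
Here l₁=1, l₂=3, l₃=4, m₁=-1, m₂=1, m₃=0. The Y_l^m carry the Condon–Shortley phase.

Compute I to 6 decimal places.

m-sum 0 ✓  L=8 even ✓  2≤4≤4 ✓
Π(2lᵢ+1) = 3×7×9 = 189
triangle coeff Δ(1,3,4) = 1/252
Σ_t [0,0]: t=0:+1/36 = 1/36
(3j)²=4/63 [(1 3 4; 0 0 0)], sign=+1
Σ_t [0,0]: t=0:+1/96 = 1/96
(3j)²=1/42 [(1 3 4; -1 1 0)], sign=+1
⇒ 4πI² = 2/7
I = (+1)√(2/7/(4π)) = 0.15078601

0.150786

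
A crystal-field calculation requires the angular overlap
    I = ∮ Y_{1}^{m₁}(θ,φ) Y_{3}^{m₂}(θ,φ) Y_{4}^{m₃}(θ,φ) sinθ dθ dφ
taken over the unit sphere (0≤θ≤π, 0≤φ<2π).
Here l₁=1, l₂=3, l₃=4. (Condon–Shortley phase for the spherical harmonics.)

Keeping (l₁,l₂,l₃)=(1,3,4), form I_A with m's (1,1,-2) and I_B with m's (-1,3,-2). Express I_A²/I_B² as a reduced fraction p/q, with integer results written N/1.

15/1

l's match ⇒ only the (l;m) 3-j factors differ between A and B.
A: triangle coeff Δ(1,3,4) = 1/252; Σ_t [0,0]: t=0:+1/96 = 1/96; (3j)²=5/84 [(1 3 4; 1 1 -2)], sign=+1
B: triangle coeff Δ(1,3,4) = 1/252; Σ_t [0,0]: t=0:+1/1440 = 1/1440; (3j)²=1/252 [(1 3 4; -1 3 -2)], sign=+1
I_A²/I_B² = (5/84)/(1/252) = 15/1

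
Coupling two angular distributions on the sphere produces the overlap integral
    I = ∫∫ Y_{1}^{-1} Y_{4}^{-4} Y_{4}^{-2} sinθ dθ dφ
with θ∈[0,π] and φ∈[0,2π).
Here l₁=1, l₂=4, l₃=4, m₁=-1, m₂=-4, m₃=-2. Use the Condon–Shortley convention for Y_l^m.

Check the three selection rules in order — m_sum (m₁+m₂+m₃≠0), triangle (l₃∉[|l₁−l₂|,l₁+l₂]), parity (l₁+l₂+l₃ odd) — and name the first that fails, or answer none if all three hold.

Σmᵢ = -7  ✗
l₃∈[|l₁−l₂|,l₁+l₂]=[3,5], have l₃=4
Σlᵢ = 9 ⇒ odd

m_sum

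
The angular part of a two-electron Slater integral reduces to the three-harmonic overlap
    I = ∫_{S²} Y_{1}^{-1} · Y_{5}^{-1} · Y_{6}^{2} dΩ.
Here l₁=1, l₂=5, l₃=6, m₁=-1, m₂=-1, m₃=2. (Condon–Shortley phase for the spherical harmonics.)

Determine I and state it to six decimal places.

Checks pass: Σm=0; 12 even; l₃=6∈[4,6].
(2·1+1)(2·5+1)(2·6+1) = 429
Δ: 0! 2! 10! / 13! → 1/858
sum: t=0:+1/14400 = 1/14400
3j²(1 5 6; 0 0 0) = Δ·Π!·Σ² = 6/143  (sign +1)
sum: t=0:+1/34560 = 1/34560
3j²(1 5 6; -1 -1 2) = Δ·Π!·Σ² = 14/429  (sign +1)
combine: 4πI² = 429·6/143·14/429 = 84/143
take √, sign +1: I = 0.21620548

0.216205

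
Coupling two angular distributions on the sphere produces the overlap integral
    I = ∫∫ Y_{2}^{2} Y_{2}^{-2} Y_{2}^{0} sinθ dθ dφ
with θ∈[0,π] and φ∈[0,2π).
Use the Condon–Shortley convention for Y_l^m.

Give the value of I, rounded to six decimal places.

-0.180224

Rules hold: Σm=0, L=6 even, 0≤2≤4.
N = 5·5·5 = 125
Δ = 2!·2!·2!/7! = 1/630
Racah Σ t=0..2: t=0:+1/8 t=1:−1/1 t=2:+1/8 = -3/4
⇒ 3j(2 2 2; 0 0 0)² = 2/35, sgn -1
Racah Σ t=0..0: t=0:+1/8 = 1/8
⇒ 3j(2 2 2; 2 -2 0)² = 2/35, sgn +1
4πI² = N·(3j₀)²·(3jₘ)² = 20/49
I = -1·√(0.408163/4π) = -0.18022375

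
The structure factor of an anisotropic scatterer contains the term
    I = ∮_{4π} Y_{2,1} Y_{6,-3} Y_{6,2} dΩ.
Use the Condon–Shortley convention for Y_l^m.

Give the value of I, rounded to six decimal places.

Checks pass: Σm=0; 14 even; l₃=6∈[4,8].
(2·2+1)(2·6+1)(2·6+1) = 845
Δ: 2! 2! 10! / 15! → 1/90090
sum: t=0:+1/69120 t=1:−1/14400 t=2:+1/69120 = -7/172800
3j²(2 6 6; 0 0 0) = Δ·Π!·Σ² = 14/715  (sign -1)
sum: t=0:+1/60480 t=1:−1/161280 = 1/96768
3j²(2 6 6; 1 -3 2) = Δ·Π!·Σ² = 15/1001  (sign +1)
combine: 4πI² = 845·14/715·15/1001 = 30/121
take √, sign -1: I = -0.14046335

-0.140463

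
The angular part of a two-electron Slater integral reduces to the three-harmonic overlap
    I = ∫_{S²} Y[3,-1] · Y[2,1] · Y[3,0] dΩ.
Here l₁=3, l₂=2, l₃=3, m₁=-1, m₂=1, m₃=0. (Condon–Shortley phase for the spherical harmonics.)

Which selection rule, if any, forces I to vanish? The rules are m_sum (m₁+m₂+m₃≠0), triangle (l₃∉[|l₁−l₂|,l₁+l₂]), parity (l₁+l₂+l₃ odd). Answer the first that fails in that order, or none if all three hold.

none

Σmᵢ = 0  ✓
l₃∈[|l₁−l₂|,l₁+l₂]=[1,5], have l₃=3  ✓
Σlᵢ = 8 ⇒ even  ✓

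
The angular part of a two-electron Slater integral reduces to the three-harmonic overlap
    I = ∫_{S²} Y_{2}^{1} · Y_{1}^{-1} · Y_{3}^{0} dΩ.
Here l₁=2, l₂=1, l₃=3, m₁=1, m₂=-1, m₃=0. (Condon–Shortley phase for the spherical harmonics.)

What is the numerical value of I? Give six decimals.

Checks pass: Σm=0; 6 even; l₃=3∈[1,3].
(2·2+1)(2·1+1)(2·3+1) = 105
Δ: 0! 4! 2! / 7! → 1/105
sum: t=0:+1/4 = 1/4
3j²(2 1 3; 0 0 0) = Δ·Π!·Σ² = 3/35  (sign -1)
sum: t=0:+1/12 = 1/12
3j²(2 1 3; 1 -1 0) = Δ·Π!·Σ² = 1/35  (sign -1)
combine: 4πI² = 105·3/35·1/35 = 9/35
take √, sign +1: I = 0.14304817

0.143048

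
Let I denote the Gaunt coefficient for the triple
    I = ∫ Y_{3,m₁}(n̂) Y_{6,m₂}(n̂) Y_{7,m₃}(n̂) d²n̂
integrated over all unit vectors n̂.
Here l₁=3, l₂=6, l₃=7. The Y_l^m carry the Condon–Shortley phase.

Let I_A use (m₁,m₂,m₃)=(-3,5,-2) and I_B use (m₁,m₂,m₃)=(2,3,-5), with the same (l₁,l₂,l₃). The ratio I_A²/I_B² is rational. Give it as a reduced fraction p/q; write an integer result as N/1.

1/5

Same 3,6,7: normalisation and zero-m 3j drop out of the ratio.
A: Δ: 2! 4! 10! / 17! → 1/2042040; sum: t=2:+1/17418240 = 1/17418240; 3j²(3 6 7; -3 5 -2) = Δ·Π!·Σ² = 25/12376  (sign -1)
B: Δ: 2! 4! 10! / 17! → 1/2042040; sum: t=0:+1/4354560 t=1:−1/1935360 = -1/3483648; 3j²(3 6 7; 2 3 -5) = Δ·Π!·Σ² = 125/12376  (sign -1)
I_A²/I_B² = (25/12376)/(125/12376) = 1/5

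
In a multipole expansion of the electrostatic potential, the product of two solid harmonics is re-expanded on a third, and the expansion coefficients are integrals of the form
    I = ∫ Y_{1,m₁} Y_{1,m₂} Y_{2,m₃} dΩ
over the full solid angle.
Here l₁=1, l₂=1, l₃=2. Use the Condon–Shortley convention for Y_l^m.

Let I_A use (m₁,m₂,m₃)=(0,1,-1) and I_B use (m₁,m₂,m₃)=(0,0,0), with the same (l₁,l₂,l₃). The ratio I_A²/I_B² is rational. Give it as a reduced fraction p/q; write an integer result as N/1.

3/4

l's match ⇒ only the (l;m) 3-j factors differ between A and B.
A: triangle coeff Δ(1,1,2) = 1/30; Σ_t [0,0]: t=0:+1/2 = 1/2; (3j)²=1/10 [(1 1 2; 0 1 -1)], sign=-1
B: triangle coeff Δ(1,1,2) = 1/30; Σ_t [0,0]: t=0:+1/1 = 1/1; (3j)²=2/15 [(1 1 2; 0 0 0)], sign=+1
I_A²/I_B² = (1/10)/(2/15) = 3/4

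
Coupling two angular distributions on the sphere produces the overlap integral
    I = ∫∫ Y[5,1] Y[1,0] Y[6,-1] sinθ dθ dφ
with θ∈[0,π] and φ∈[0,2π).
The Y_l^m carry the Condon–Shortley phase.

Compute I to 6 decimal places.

m-sum 0 ✓  L=12 even ✓  4≤6≤6 ✓
Π(2lᵢ+1) = 11×3×13 = 429
triangle coeff Δ(5,1,6) = 1/858
Σ_t [0,0]: t=0:+1/14400 = 1/14400
(3j)²=6/143 [(5 1 6; 0 0 0)], sign=+1
Σ_t [0,0]: t=0:+1/17280 = 1/17280
(3j)²=35/858 [(5 1 6; 1 0 -1)], sign=-1
⇒ 4πI² = 105/143
I = (-1)√(105/143/(4π)) = -0.24172507

-0.241725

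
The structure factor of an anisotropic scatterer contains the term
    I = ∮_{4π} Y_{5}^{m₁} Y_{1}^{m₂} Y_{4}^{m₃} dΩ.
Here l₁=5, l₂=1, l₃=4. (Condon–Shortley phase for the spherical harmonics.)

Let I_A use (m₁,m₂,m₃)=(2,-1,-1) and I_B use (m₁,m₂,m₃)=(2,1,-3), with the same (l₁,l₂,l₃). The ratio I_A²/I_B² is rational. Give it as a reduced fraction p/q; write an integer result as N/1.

7/1

Same 5,1,4: normalisation and zero-m 3j drop out of the ratio.
A: Δ: 2! 8! 0! / 11! → 1/495; sum: t=0:+1/1440 = 1/1440; 3j²(5 1 4; 2 -1 -1) = Δ·Π!·Σ² = 7/165  (sign -1)
B: Δ: 2! 8! 0! / 11! → 1/495; sum: t=2:+1/10080 = 1/10080; 3j²(5 1 4; 2 1 -3) = Δ·Π!·Σ² = 1/165  (sign -1)
I_A²/I_B² = (7/165)/(1/165) = 7/1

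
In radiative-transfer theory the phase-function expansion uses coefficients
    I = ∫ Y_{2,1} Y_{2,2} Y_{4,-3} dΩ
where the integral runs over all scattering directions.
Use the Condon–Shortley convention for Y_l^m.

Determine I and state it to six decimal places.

-0.238414

Rules hold: Σm=0, L=8 even, 0≤4≤4.
N = 5·5·9 = 225
Δ = 0!·4!·4!/9! = 1/630
Racah Σ t=0..0: t=0:+1/16 = 1/16
⇒ 3j(2 2 4; 0 0 0)² = 2/35, sgn +1
Racah Σ t=0..0: t=0:+1/144 = 1/144
⇒ 3j(2 2 4; 1 2 -3)² = 1/18, sgn -1
4πI² = N·(3j₀)²·(3jₘ)² = 5/7
I = -1·√(0.714286/4π) = -0.23841361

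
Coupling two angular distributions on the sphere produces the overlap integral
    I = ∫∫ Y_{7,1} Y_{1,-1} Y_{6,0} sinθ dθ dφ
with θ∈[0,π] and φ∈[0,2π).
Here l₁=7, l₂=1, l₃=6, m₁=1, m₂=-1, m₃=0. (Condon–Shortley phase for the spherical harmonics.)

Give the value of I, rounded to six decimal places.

Checks pass: Σm=0; 14 even; l₃=6∈[6,8].
(2·7+1)(2·1+1)(2·6+1) = 585
Δ: 2! 12! 0! / 15! → 1/1365
sum: t=1:−1/518400 = -1/518400
3j²(7 1 6; 0 0 0) = Δ·Π!·Σ² = 7/195  (sign -1)
sum: t=0:+1/1036800 = 1/1036800
3j²(7 1 6; 1 -1 0) = Δ·Π!·Σ² = 4/195  (sign +1)
combine: 4πI² = 585·7/195·4/195 = 28/65
take √, sign -1: I = -0.18514731

-0.185147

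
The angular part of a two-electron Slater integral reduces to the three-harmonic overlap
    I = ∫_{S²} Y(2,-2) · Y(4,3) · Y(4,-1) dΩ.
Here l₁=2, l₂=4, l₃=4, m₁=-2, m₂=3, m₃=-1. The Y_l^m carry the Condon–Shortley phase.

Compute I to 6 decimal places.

Checks pass: Σm=0; 10 even; l₃=4∈[2,6].
(2·2+1)(2·4+1)(2·4+1) = 405
Δ: 2! 2! 6! / 11! → 1/13860
sum: t=0:+1/192 t=1:−1/36 t=2:+1/192 = -5/288
3j²(2 4 4; 0 0 0) = Δ·Π!·Σ² = 20/693  (sign -1)
sum: t=2:+1/480 = 1/480
3j²(2 4 4; -2 3 -1) = Δ·Π!·Σ² = 3/110  (sign -1)
combine: 4πI² = 405·20/693·3/110 = 270/847
take √, sign +1: I = 0.15927046

0.159270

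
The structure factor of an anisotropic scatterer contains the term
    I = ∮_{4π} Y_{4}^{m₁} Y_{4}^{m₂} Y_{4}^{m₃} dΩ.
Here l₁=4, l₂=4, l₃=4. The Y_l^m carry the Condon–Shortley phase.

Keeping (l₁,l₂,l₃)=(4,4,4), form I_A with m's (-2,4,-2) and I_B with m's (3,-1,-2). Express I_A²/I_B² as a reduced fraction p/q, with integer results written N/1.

Shared (l₁,l₂,l₃)=(4,4,4): N and (l;000)² cancel in I_A²/I_B².
A: Δ = 4!·4!·4!/13! = 1/450450; Racah Σ t=4..4: t=4:+1/2304 = 1/2304; ⇒ 3j(4 4 4; -2 4 -2)² = 5/143, sgn +1
B: Δ = 4!·4!·4!/13! = 1/450450; Racah Σ t=0..1: t=0:+1/864 t=1:−1/576 = -1/1728; ⇒ 3j(4 4 4; 3 -1 -2)² = 5/1287, sgn -1
I_A²/I_B² = (5/143)/(5/1287) = 9/1

9/1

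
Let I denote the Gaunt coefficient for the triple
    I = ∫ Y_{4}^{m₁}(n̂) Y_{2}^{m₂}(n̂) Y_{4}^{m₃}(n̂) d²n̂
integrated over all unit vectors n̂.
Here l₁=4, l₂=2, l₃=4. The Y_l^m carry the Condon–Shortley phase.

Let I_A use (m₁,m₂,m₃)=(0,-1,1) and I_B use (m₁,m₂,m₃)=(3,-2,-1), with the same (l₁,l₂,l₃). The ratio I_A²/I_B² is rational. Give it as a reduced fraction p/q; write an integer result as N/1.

l's match ⇒ only the (l;m) 3-j factors differ between A and B.
A: triangle coeff Δ(4,2,4) = 1/13860; Σ_t [0,1]: t=0:+1/96 t=1:−1/72 = -1/288; (3j)²=1/462 [(4 2 4; 0 -1 1)], sign=+1
B: triangle coeff Δ(4,2,4) = 1/13860; Σ_t [0,0]: t=0:+1/480 = 1/480; (3j)²=3/110 [(4 2 4; 3 -2 -1)], sign=-1
I_A²/I_B² = (1/462)/(3/110) = 5/63

5/63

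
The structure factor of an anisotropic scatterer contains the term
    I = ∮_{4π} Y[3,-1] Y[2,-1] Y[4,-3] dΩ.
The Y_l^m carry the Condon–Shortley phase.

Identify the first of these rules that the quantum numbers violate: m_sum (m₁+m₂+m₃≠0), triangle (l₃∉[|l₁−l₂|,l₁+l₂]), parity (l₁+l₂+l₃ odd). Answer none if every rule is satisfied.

azimuthal sum: -1 − 1 − 3 = -5  ✗
1 ≤ 4 ≤ 5 (triangle on l)
L = 3 + 2 + 4 = 9 (odd)

m_sum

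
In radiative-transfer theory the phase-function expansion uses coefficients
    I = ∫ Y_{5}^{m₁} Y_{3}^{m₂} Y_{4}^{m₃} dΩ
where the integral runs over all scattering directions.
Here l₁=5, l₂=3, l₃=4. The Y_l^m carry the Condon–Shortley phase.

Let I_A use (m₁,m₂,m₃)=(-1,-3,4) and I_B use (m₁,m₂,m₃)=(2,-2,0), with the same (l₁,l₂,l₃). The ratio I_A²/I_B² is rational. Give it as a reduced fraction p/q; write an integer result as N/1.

3/5

Same 5,3,4: normalisation and zero-m 3j drop out of the ratio.
A: Δ: 4! 6! 2! / 13! → 1/180180; sum: t=0:+1/34560 = 1/34560; 3j²(5 3 4; -1 -3 4) = Δ·Π!·Σ² = 1/429  (sign +1)
B: Δ: 4! 6! 2! / 13! → 1/180180; sum: t=0:+1/864 t=1:−1/576 = -1/1728; 3j²(5 3 4; 2 -2 0) = Δ·Π!·Σ² = 5/1287  (sign -1)
I_A²/I_B² = (1/429)/(5/1287) = 3/5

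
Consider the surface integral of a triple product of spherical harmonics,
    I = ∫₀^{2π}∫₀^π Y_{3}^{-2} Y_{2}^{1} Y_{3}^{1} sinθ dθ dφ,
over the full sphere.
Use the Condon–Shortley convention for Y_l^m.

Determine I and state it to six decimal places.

m-sum 0 ✓  L=8 even ✓  1≤3≤5 ✓
Π(2lᵢ+1) = 7×5×7 = 245
triangle coeff Δ(3,2,3) = 1/3780
Σ_t [0,2]: t=0:+1/24 t=1:−1/4 t=2:+1/24 = -1/6
(3j)²=4/105 [(3 2 3; 0 0 0)], sign=+1
Σ_t [1,2]: t=1:−1/48 t=2:+1/12 = 1/16
(3j)²=1/28 [(3 2 3; -2 1 1)], sign=+1
⇒ 4πI² = 1/3
I = (+1)√(1/3/(4π)) = 0.16286750

0.162868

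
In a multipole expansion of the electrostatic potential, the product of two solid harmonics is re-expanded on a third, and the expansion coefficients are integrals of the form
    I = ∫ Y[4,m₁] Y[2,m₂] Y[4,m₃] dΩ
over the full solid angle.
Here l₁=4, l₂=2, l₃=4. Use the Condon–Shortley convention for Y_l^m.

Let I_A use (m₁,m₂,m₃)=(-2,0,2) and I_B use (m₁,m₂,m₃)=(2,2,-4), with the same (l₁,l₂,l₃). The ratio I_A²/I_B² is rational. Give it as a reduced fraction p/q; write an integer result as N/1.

l's match ⇒ only the (l;m) 3-j factors differ between A and B.
A: triangle coeff Δ(4,2,4) = 1/13860; Σ_t [0,2]: t=0:+1/2880 t=1:−1/120 t=2:+1/192 = -1/360; (3j)²=16/3465 [(4 2 4; -2 0 2)], sign=-1
B: triangle coeff Δ(4,2,4) = 1/13860; Σ_t [2,2]: t=2:+1/2880 = 1/2880; (3j)²=2/165 [(4 2 4; 2 2 -4)], sign=+1
I_A²/I_B² = (16/3465)/(2/165) = 8/21

8/21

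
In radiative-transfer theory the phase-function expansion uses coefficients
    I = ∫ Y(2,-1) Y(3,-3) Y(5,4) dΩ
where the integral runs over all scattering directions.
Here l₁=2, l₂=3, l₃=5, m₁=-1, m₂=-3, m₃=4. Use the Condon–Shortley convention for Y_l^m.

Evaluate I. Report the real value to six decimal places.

Checks pass: Σm=0; 10 even; l₃=5∈[1,5].
(2·2+1)(2·3+1)(2·5+1) = 385
Δ: 0! 4! 6! / 11! → 1/2310
sum: t=0:+1/144 = 1/144
3j²(2 3 5; 0 0 0) = Δ·Π!·Σ² = 10/231  (sign -1)
sum: t=0:+1/4320 = 1/4320
3j²(2 3 5; -1 -3 4) = Δ·Π!·Σ² = 2/55  (sign -1)
combine: 4πI² = 385·10/231·2/55 = 20/33
take √, sign +1: I = 0.21961050

0.219610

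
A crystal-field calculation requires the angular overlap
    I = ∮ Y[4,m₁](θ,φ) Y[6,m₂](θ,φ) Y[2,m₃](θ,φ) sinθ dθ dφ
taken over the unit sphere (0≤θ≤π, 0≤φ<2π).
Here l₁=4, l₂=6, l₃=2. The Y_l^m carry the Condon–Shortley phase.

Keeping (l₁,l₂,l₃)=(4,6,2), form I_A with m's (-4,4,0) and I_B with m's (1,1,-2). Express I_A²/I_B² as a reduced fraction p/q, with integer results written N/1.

Shared (l₁,l₂,l₃)=(4,6,2): N and (l;000)² cancel in I_A²/I_B².
A: Δ = 8!·0!·4!/13! = 1/6435; Racah Σ t=8..8: t=8:+1/161280 = 1/161280; ⇒ 3j(4 6 2; -4 4 0)² = 1/143, sgn +1
B: Δ = 8!·0!·4!/13! = 1/6435; Racah Σ t=3..3: t=3:−1/17280 = -1/17280; ⇒ 3j(4 6 2; 1 1 -2)² = 7/1287, sgn -1
I_A²/I_B² = (1/143)/(7/1287) = 9/7

9/7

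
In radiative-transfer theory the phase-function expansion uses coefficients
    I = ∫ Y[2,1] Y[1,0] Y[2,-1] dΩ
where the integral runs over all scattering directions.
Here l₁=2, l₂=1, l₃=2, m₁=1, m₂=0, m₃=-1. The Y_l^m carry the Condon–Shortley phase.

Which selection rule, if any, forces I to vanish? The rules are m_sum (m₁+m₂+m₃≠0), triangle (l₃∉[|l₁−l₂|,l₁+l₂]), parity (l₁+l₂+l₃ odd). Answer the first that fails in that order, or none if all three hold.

parity

Σmᵢ = 0  ✓
l₃∈[|l₁−l₂|,l₁+l₂]=[1,3], have l₃=2  ✓
Σlᵢ = 5 ⇒ odd  ✗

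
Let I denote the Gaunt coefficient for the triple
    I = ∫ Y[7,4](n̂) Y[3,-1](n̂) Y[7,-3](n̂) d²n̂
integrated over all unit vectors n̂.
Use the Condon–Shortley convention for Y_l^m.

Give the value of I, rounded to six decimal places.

Σlᵢ=17 odd — θ-integrand is odd under cosθ→−cosθ; I=0

0.000000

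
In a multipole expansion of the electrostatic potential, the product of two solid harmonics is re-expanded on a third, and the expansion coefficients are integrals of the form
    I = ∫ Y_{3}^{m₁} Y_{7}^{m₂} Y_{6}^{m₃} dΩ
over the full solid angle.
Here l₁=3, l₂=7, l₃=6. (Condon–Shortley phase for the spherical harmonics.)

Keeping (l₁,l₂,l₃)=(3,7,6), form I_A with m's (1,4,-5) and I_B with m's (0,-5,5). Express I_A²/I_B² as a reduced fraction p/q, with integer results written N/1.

Same 3,7,6: normalisation and zero-m 3j drop out of the ratio.
A: Δ: 4! 2! 10! / 17! → 1/2042040; sum: t=1:−1/21772800 t=2:+1/2903040 = 13/43545600; 3j²(3 7 6; 1 4 -5) = Δ·Π!·Σ² = 143/7140  (sign -1)
B: Δ: 4! 2! 10! / 17! → 1/2042040; sum: t=1:−1/4354560 t=2:+1/14515200 = -1/6220800; 3j²(3 7 6; 0 -5 5) = Δ·Π!·Σ² = 77/4420  (sign +1)
I_A²/I_B² = (143/7140)/(77/4420) = 169/147

169/147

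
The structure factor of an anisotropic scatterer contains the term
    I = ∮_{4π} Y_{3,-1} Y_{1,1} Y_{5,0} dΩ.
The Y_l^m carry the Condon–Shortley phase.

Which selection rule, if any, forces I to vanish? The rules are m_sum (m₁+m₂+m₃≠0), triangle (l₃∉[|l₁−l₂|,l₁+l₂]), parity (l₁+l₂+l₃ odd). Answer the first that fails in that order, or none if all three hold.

triangle

Σmᵢ = 0  ✓
l₃∈[|l₁−l₂|,l₁+l₂]=[2,4], have l₃=5  ✗
Σlᵢ = 9 ⇒ odd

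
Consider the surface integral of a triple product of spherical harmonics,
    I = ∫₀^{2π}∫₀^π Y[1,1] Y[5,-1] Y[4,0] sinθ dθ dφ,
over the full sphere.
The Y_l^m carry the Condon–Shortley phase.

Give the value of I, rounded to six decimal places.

Rules hold: Σm=0, L=10 even, 4≤4≤6.
N = 3·11·9 = 297
Δ = 2!·0!·8!/11! = 1/495
Racah Σ t=1..1: t=1:−1/576 = -1/576
⇒ 3j(1 5 4; 0 0 0)² = 5/99, sgn -1
Racah Σ t=0..0: t=0:+1/1152 = 1/1152
⇒ 3j(1 5 4; 1 -1 0)² = 1/33, sgn +1
4πI² = N·(3j₀)²·(3jₘ)² = 5/11
I = -1·√(0.454545/4π) = -0.19018827

-0.190188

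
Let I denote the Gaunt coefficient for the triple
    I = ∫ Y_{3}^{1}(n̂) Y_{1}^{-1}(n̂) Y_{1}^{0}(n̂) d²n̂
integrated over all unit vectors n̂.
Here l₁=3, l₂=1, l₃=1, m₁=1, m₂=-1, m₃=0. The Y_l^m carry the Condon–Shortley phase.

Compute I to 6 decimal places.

|3−1|≤1≤3+1 violated ⇒ I = 0

0.000000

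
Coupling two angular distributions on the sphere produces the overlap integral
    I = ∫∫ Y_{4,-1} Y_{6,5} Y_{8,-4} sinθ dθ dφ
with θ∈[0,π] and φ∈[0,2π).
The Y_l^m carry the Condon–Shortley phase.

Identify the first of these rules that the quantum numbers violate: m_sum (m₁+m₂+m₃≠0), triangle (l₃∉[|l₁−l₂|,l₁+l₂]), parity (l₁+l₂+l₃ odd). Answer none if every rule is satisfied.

none

Σmᵢ = 0  ✓
l₃∈[|l₁−l₂|,l₁+l₂]=[2,10], have l₃=8  ✓
Σlᵢ = 18 ⇒ even  ✓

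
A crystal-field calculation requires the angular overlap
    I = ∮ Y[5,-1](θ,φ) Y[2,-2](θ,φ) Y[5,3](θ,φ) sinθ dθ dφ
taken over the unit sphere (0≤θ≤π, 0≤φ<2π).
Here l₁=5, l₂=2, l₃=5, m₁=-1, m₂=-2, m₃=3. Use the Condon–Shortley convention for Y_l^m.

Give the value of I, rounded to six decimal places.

Checks pass: Σm=0; 12 even; l₃=5∈[3,7].
(2·5+1)(2·2+1)(2·5+1) = 605
Δ: 2! 8! 2! / 13! → 1/38610
sum: t=0:+1/2880 t=1:−1/576 t=2:+1/2880 = -1/960
3j²(5 2 5; 0 0 0) = Δ·Π!·Σ² = 10/429  (sign +1)
sum: t=0:+1/5760 = 1/5760
3j²(5 2 5; -1 -2 3) = Δ·Π!·Σ² = 56/2145  (sign +1)
combine: 4πI² = 605·10/429·56/2145 = 560/1521
take √, sign +1: I = 0.17116875

0.171169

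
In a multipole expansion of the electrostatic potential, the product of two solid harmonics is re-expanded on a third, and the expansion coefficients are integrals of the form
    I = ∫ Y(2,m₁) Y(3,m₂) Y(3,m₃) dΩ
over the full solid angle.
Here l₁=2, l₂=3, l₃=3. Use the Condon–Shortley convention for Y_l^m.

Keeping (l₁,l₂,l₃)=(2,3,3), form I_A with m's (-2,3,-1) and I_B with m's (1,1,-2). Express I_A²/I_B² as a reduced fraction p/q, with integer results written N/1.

Same 2,3,3: normalisation and zero-m 3j drop out of the ratio.
A: Δ: 2! 2! 4! / 9! → 1/3780; sum: t=2:+1/96 = 1/96; 3j²(2 3 3; -2 3 -1) = Δ·Π!·Σ² = 1/42  (sign +1)
B: Δ: 2! 2! 4! / 9! → 1/3780; sum: t=0:+1/48 t=1:−1/12 = -1/16; 3j²(2 3 3; 1 1 -2) = Δ·Π!·Σ² = 1/28  (sign +1)
I_A²/I_B² = (1/42)/(1/28) = 2/3

2/3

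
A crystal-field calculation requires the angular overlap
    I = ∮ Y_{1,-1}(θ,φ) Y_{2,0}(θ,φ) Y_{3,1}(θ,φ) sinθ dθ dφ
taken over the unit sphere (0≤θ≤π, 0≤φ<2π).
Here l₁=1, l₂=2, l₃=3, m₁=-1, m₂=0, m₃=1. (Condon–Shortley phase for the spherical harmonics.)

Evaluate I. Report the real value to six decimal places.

-0.202301

Checks pass: Σm=0; 6 even; l₃=3∈[1,3].
(2·1+1)(2·2+1)(2·3+1) = 105
Δ: 0! 2! 4! / 7! → 1/105
sum: t=0:+1/4 = 1/4
3j²(1 2 3; 0 0 0) = Δ·Π!·Σ² = 3/35  (sign -1)
sum: t=0:+1/8 = 1/8
3j²(1 2 3; -1 0 1) = Δ·Π!·Σ² = 2/35  (sign +1)
combine: 4πI² = 105·3/35·2/35 = 18/35
take √, sign -1: I = -0.20230066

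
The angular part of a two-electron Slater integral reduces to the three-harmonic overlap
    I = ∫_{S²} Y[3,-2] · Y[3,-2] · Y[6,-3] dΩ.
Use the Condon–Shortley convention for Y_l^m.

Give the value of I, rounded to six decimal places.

m-sum = -2 − 2 − 3 = -7 ≠ 0 ⇒ I = 0

0.000000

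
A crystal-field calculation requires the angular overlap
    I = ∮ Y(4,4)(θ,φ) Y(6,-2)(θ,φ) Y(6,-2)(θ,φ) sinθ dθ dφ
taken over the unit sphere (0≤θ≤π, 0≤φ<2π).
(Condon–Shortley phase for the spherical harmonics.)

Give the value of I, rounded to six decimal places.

0.176698

Checks pass: Σm=0; 16 even; l₃=6∈[2,10].
(2·4+1)(2·6+1)(2·6+1) = 1521
Δ: 4! 4! 8! / 17! → 1/15315300
sum: t=0:+1/829440 t=1:−1/25920 t=2:+1/9216 t=3:−1/25920 t=4:+1/829440 = 7/207360
3j²(4 6 6; 0 0 0) = Δ·Π!·Σ² = 28/2431  (sign +1)
sum: t=0:+1/331776 = 1/331776
3j²(4 6 6; 4 -2 -2) = Δ·Π!·Σ² = 490/21879  (sign +1)
combine: 4πI² = 1521·28/2431·490/21879 = 13720/34969
take √, sign +1: I = 0.17669755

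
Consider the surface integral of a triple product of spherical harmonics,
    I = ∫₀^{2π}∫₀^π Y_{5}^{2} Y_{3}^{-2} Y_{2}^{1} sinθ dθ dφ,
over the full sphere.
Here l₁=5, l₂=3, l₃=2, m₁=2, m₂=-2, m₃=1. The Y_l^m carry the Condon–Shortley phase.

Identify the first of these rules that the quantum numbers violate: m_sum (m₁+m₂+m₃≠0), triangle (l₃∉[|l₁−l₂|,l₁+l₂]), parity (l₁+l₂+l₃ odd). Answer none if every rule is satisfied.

m₁+m₂+m₃ = 2 − 2 + 1 = 1  ✗
triangle: |5−3|=2 ≤ l₃=2 ≤ 5+3=8
parity: l₁+l₂+l₃ = 10 is even

m_sum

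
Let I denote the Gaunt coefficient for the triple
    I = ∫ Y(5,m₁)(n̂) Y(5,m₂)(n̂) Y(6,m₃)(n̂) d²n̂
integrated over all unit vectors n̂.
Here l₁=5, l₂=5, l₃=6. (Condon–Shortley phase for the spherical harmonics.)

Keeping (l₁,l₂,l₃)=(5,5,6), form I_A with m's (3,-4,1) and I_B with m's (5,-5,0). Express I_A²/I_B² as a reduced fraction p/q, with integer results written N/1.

847/75

Same 5,5,6: normalisation and zero-m 3j drop out of the ratio.
A: Δ: 4! 6! 6! / 17! → 1/28588560; sum: t=0:+1/138240 t=1:−1/518400 = 11/2073600; 3j²(5 5 6; 3 -4 1) = Δ·Π!·Σ² = 77/4420  (sign -1)
B: Δ: 4! 6! 6! / 17! → 1/28588560; sum: t=0:+1/12441600 = 1/12441600; 3j²(5 5 6; 5 -5 0) = Δ·Π!·Σ² = 15/9724  (sign +1)
I_A²/I_B² = (77/4420)/(15/9724) = 847/75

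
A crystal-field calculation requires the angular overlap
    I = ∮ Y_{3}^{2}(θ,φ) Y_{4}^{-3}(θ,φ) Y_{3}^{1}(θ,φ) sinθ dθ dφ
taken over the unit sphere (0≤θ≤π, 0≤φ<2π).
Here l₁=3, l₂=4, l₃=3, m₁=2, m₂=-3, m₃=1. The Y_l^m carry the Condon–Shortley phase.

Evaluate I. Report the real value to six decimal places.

Checks pass: Σm=0; 10 even; l₃=3∈[1,7].
(2·3+1)(2·4+1)(2·3+1) = 441
Δ: 4! 2! 4! / 11! → 1/34650
sum: t=1:−1/72 t=2:+1/16 t=3:−1/72 = 5/144
3j²(3 4 3; 0 0 0) = Δ·Π!·Σ² = 2/77  (sign -1)
sum: t=0:+1/144 t=1:−1/288 = 1/288
3j²(3 4 3; 2 -3 1) = Δ·Π!·Σ² = 1/99  (sign +1)
combine: 4πI² = 441·2/77·1/99 = 14/121
take √, sign -1: I = -0.09595473

-0.095955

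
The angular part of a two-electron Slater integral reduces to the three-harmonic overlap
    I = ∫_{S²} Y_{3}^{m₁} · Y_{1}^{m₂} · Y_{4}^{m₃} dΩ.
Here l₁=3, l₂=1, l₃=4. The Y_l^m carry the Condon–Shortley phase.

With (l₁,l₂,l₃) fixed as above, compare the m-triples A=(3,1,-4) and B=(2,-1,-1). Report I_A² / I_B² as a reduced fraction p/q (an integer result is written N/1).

Shared (l₁,l₂,l₃)=(3,1,4): N and (l;000)² cancel in I_A²/I_B².
A: Δ = 0!·6!·2!/9! = 1/252; Racah Σ t=0..0: t=0:+1/1440 = 1/1440; ⇒ 3j(3 1 4; 3 1 -4)² = 1/9, sgn +1
B: Δ = 0!·6!·2!/9! = 1/252; Racah Σ t=0..0: t=0:+1/240 = 1/240; ⇒ 3j(3 1 4; 2 -1 -1)² = 1/84, sgn -1
I_A²/I_B² = (1/9)/(1/84) = 28/3

28/3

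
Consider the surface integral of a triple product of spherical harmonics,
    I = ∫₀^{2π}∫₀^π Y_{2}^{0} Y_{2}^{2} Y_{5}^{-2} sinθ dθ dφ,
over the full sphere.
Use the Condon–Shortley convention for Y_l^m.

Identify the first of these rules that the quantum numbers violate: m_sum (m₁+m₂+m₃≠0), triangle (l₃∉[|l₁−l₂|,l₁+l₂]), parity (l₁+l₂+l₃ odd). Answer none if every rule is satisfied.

triangle

Σmᵢ = 0  ✓
l₃∈[|l₁−l₂|,l₁+l₂]=[0,4], have l₃=5  ✗
Σlᵢ = 9 ⇒ odd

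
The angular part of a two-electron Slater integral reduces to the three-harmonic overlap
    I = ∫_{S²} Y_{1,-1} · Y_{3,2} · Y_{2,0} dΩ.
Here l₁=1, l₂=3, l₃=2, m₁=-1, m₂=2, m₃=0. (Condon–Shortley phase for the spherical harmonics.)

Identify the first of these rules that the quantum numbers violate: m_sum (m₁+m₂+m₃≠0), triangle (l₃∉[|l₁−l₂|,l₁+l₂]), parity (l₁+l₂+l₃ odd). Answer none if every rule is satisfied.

Σmᵢ = 1  ✗
l₃∈[|l₁−l₂|,l₁+l₂]=[2,4], have l₃=2
Σlᵢ = 6 ⇒ even

m_sum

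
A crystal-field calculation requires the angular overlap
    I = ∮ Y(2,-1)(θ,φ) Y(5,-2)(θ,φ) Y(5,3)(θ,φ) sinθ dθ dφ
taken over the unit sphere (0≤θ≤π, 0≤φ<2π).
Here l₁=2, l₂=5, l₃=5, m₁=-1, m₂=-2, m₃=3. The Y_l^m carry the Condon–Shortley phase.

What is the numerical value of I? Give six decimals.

-0.161739

Rules hold: Σm=0, L=12 even, 3≤5≤7.
N = 5·11·11 = 605
Δ = 2!·2!·8!/13! = 1/38610
Racah Σ t=0..2: t=0:+1/2880 t=1:−1/576 t=2:+1/2880 = -1/960
⇒ 3j(2 5 5; 0 0 0)² = 10/429, sgn +1
Racah Σ t=1..2: t=1:−1/2880 t=2:+1/10080 = -1/4032
⇒ 3j(2 5 5; -1 -2 3)² = 10/429, sgn -1
4πI² = N·(3j₀)²·(3jₘ)² = 500/1521
I = -1·√(0.328731/4π) = -0.16173926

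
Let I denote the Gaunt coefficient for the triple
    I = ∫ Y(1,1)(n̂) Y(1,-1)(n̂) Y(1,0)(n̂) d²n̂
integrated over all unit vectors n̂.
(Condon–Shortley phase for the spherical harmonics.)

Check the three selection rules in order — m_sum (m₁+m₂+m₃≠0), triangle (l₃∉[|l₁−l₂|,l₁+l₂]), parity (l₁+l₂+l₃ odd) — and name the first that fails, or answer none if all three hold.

azimuthal sum: 1 − 1 + 0 = 0  ✓
0 ≤ 1 ≤ 2 (triangle on l)  ✓
L = 1 + 1 + 1 = 3 (odd)  ✗

parity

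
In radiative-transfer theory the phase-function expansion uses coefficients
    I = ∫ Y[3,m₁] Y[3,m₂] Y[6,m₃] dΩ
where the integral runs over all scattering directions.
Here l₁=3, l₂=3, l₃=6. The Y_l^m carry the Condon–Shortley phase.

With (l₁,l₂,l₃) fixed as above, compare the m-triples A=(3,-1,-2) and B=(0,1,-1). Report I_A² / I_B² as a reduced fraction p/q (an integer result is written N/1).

2/25

Shared (l₁,l₂,l₃)=(3,3,6): N and (l;000)² cancel in I_A²/I_B².
A: Δ = 0!·6!·6!/13! = 1/12012; Racah Σ t=0..0: t=0:+1/34560 = 1/34560; ⇒ 3j(3 3 6; 3 -1 -2)² = 1/429, sgn +1
B: Δ = 0!·6!·6!/13! = 1/12012; Racah Σ t=0..0: t=0:+1/1728 = 1/1728; ⇒ 3j(3 3 6; 0 1 -1)² = 25/858, sgn -1
I_A²/I_B² = (1/429)/(25/858) = 2/25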